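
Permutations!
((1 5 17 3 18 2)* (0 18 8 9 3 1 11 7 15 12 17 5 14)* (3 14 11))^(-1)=(0 14 9 8 3 2 18)(1 17 12 15 7 11)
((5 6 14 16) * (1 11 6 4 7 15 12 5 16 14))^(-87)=(16)(4 12 7 5 15)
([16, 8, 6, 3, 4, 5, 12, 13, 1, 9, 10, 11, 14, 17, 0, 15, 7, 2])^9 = (17)(1 8)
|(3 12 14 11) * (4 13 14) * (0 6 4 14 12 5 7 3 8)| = |(0 6 4 13 12 14 11 8)(3 5 7)| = 24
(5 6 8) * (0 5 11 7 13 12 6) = [5, 1, 2, 3, 4, 0, 8, 13, 11, 9, 10, 7, 6, 12] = (0 5)(6 8 11 7 13 12)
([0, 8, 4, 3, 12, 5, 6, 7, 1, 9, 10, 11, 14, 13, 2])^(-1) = [0, 8, 14, 3, 2, 5, 6, 7, 1, 9, 10, 11, 4, 13, 12]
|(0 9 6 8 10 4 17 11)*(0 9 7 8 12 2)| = 11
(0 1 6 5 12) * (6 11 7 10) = (0 1 11 7 10 6 5 12) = [1, 11, 2, 3, 4, 12, 5, 10, 8, 9, 6, 7, 0]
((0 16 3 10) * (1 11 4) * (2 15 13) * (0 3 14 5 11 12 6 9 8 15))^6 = (0 1 13 11 8 14 6)(2 4 15 5 9 16 12)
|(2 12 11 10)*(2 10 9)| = |(2 12 11 9)| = 4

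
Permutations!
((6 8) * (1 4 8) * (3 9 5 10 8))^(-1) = ((1 4 3 9 5 10 8 6))^(-1) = (1 6 8 10 5 9 3 4)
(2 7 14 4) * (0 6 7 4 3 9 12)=(0 6 7 14 3 9 12)(2 4)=[6, 1, 4, 9, 2, 5, 7, 14, 8, 12, 10, 11, 0, 13, 3]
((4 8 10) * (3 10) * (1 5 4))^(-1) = ((1 5 4 8 3 10))^(-1) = (1 10 3 8 4 5)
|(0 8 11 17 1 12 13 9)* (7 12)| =9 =|(0 8 11 17 1 7 12 13 9)|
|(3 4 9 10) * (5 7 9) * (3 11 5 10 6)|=8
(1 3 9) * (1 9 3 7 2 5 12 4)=(1 7 2 5 12 4)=[0, 7, 5, 3, 1, 12, 6, 2, 8, 9, 10, 11, 4]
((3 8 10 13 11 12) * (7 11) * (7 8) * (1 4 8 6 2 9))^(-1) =(1 9 2 6 13 10 8 4)(3 12 11 7)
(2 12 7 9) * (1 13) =(1 13)(2 12 7 9) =[0, 13, 12, 3, 4, 5, 6, 9, 8, 2, 10, 11, 7, 1]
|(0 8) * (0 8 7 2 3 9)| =|(0 7 2 3 9)| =5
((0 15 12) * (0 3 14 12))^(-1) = (0 15)(3 12 14)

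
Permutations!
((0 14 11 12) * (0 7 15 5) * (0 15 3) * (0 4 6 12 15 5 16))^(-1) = ((0 14 11 15 16)(3 4 6 12 7))^(-1) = (0 16 15 11 14)(3 7 12 6 4)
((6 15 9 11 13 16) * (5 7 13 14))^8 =((5 7 13 16 6 15 9 11 14))^8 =(5 14 11 9 15 6 16 13 7)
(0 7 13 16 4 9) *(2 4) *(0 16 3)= (0 7 13 3)(2 4 9 16)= [7, 1, 4, 0, 9, 5, 6, 13, 8, 16, 10, 11, 12, 3, 14, 15, 2]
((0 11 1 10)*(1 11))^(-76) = (11)(0 10 1)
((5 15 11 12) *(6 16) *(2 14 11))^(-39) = (2 12)(5 14)(6 16)(11 15) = ((2 14 11 12 5 15)(6 16))^(-39)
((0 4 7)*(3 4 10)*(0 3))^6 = (10)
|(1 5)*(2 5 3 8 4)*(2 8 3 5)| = 2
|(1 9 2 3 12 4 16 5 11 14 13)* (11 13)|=18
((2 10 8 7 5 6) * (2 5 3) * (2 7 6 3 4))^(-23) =(2 10 8 6 5 3 7 4)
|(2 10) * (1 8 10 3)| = 5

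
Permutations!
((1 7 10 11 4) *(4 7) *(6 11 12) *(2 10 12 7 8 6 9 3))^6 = ((1 4)(2 10 7 12 9 3)(6 11 8))^6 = (12)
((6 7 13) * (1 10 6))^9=((1 10 6 7 13))^9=(1 13 7 6 10)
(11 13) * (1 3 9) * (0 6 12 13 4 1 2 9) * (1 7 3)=[6, 1, 9, 0, 7, 5, 12, 3, 8, 2, 10, 4, 13, 11]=(0 6 12 13 11 4 7 3)(2 9)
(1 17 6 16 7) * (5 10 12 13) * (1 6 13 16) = (1 17 13 5 10 12 16 7 6) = [0, 17, 2, 3, 4, 10, 1, 6, 8, 9, 12, 11, 16, 5, 14, 15, 7, 13]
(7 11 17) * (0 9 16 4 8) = [9, 1, 2, 3, 8, 5, 6, 11, 0, 16, 10, 17, 12, 13, 14, 15, 4, 7] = (0 9 16 4 8)(7 11 17)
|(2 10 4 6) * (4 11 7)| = 6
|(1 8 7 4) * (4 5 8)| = |(1 4)(5 8 7)| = 6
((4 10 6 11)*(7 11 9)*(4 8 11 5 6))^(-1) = ((4 10)(5 6 9 7)(8 11))^(-1) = (4 10)(5 7 9 6)(8 11)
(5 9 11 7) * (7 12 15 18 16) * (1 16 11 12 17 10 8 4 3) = (1 16 7 5 9 12 15 18 11 17 10 8 4 3) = [0, 16, 2, 1, 3, 9, 6, 5, 4, 12, 8, 17, 15, 13, 14, 18, 7, 10, 11]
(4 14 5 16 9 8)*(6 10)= [0, 1, 2, 3, 14, 16, 10, 7, 4, 8, 6, 11, 12, 13, 5, 15, 9]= (4 14 5 16 9 8)(6 10)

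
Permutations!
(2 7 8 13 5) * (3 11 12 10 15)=(2 7 8 13 5)(3 11 12 10 15)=[0, 1, 7, 11, 4, 2, 6, 8, 13, 9, 15, 12, 10, 5, 14, 3]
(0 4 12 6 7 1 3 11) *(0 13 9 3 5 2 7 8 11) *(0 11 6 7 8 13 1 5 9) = (0 4 12 7 5 2 8 6 13)(1 9 3 11) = [4, 9, 8, 11, 12, 2, 13, 5, 6, 3, 10, 1, 7, 0]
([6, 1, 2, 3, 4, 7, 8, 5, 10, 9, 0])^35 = (0 10 8 6)(5 7)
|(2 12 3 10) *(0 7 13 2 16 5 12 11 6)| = 30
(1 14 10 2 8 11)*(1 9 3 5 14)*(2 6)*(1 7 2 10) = (1 7 2 8 11 9 3 5 14)(6 10) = [0, 7, 8, 5, 4, 14, 10, 2, 11, 3, 6, 9, 12, 13, 1]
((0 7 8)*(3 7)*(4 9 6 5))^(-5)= (0 8 7 3)(4 5 6 9)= ((0 3 7 8)(4 9 6 5))^(-5)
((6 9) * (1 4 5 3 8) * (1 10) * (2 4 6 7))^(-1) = ((1 6 9 7 2 4 5 3 8 10))^(-1) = (1 10 8 3 5 4 2 7 9 6)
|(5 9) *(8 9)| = |(5 8 9)| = 3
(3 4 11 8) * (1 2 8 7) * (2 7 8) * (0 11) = (0 11 8 3 4)(1 7) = [11, 7, 2, 4, 0, 5, 6, 1, 3, 9, 10, 8]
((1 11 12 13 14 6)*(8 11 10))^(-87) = ((1 10 8 11 12 13 14 6))^(-87) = (1 10 8 11 12 13 14 6)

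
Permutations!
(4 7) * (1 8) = (1 8)(4 7) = [0, 8, 2, 3, 7, 5, 6, 4, 1]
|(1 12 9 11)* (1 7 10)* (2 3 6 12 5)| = 10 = |(1 5 2 3 6 12 9 11 7 10)|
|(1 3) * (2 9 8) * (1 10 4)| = 12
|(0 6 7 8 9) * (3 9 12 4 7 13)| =20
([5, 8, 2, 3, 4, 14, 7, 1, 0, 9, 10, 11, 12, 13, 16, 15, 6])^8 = (16)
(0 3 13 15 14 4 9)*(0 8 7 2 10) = (0 3 13 15 14 4 9 8 7 2 10) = [3, 1, 10, 13, 9, 5, 6, 2, 7, 8, 0, 11, 12, 15, 4, 14]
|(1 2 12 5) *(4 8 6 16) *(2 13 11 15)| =|(1 13 11 15 2 12 5)(4 8 6 16)| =28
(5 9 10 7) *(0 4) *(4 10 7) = (0 10 4)(5 9 7) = [10, 1, 2, 3, 0, 9, 6, 5, 8, 7, 4]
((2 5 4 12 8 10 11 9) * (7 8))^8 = (2 9 11 10 8 7 12 4 5)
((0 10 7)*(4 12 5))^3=((0 10 7)(4 12 5))^3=(12)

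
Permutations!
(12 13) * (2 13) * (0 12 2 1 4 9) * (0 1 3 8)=[12, 4, 13, 8, 9, 5, 6, 7, 0, 1, 10, 11, 3, 2]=(0 12 3 8)(1 4 9)(2 13)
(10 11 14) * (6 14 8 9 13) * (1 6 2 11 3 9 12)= (1 6 14 10 3 9 13 2 11 8 12)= [0, 6, 11, 9, 4, 5, 14, 7, 12, 13, 3, 8, 1, 2, 10]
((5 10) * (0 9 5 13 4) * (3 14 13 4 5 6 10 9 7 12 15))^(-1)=((0 7 12 15 3 14 13 5 9 6 10 4))^(-1)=(0 4 10 6 9 5 13 14 3 15 12 7)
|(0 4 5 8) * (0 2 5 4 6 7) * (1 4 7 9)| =|(0 6 9 1 4 7)(2 5 8)| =6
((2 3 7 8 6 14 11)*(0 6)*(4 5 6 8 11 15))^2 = (2 7)(3 11)(4 6 15 5 14)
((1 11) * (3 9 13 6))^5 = (1 11)(3 9 13 6)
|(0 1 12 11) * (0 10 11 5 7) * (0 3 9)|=14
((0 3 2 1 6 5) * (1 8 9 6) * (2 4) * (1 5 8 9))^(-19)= (0 5 1 8 6 9 2 4 3)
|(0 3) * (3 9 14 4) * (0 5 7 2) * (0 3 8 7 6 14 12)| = 24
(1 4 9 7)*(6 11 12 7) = (1 4 9 6 11 12 7) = [0, 4, 2, 3, 9, 5, 11, 1, 8, 6, 10, 12, 7]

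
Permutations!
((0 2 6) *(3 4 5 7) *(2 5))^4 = ((0 5 7 3 4 2 6))^4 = (0 4 5 2 7 6 3)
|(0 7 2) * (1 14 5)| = |(0 7 2)(1 14 5)| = 3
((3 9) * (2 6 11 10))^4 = ((2 6 11 10)(3 9))^4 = (11)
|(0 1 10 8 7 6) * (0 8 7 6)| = 4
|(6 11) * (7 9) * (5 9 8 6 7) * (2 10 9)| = 4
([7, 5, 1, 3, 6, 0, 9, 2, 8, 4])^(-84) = (9)(0 7 2 1 5)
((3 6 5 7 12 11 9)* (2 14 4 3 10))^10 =((2 14 4 3 6 5 7 12 11 9 10))^10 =(2 10 9 11 12 7 5 6 3 4 14)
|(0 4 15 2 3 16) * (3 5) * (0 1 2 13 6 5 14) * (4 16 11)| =|(0 16 1 2 14)(3 11 4 15 13 6 5)| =35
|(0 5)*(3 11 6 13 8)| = |(0 5)(3 11 6 13 8)| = 10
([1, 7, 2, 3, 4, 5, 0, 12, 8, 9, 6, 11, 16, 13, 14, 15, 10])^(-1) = (0 6 10 16 12 7 1)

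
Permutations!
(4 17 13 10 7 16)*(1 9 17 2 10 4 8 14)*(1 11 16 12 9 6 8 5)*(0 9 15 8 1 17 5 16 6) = (0 9 5 17 13 4 2 10 7 12 15 8 14 11 6 1) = [9, 0, 10, 3, 2, 17, 1, 12, 14, 5, 7, 6, 15, 4, 11, 8, 16, 13]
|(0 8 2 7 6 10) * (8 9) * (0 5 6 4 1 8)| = 30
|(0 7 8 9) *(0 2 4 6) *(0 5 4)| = |(0 7 8 9 2)(4 6 5)| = 15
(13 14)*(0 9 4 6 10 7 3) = (0 9 4 6 10 7 3)(13 14) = [9, 1, 2, 0, 6, 5, 10, 3, 8, 4, 7, 11, 12, 14, 13]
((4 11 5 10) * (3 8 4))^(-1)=((3 8 4 11 5 10))^(-1)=(3 10 5 11 4 8)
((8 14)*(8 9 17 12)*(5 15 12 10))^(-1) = ((5 15 12 8 14 9 17 10))^(-1) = (5 10 17 9 14 8 12 15)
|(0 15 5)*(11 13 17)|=3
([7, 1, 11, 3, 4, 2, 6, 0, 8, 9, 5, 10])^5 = [7, 1, 11, 3, 4, 2, 6, 0, 8, 9, 5, 10]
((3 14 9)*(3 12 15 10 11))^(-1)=((3 14 9 12 15 10 11))^(-1)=(3 11 10 15 12 9 14)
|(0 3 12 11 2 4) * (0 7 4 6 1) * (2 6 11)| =14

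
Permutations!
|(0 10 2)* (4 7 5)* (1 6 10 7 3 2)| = |(0 7 5 4 3 2)(1 6 10)| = 6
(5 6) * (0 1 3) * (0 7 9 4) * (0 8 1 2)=(0 2)(1 3 7 9 4 8)(5 6)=[2, 3, 0, 7, 8, 6, 5, 9, 1, 4]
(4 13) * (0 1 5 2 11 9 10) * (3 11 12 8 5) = (0 1 3 11 9 10)(2 12 8 5)(4 13) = [1, 3, 12, 11, 13, 2, 6, 7, 5, 10, 0, 9, 8, 4]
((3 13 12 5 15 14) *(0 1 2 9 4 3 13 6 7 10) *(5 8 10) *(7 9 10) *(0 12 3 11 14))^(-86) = (0 12 15 10 5 2 7 1 8)(3 14 4 6 13 11 9)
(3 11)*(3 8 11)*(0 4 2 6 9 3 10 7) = (0 4 2 6 9 3 10 7)(8 11) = [4, 1, 6, 10, 2, 5, 9, 0, 11, 3, 7, 8]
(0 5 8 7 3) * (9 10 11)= (0 5 8 7 3)(9 10 11)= [5, 1, 2, 0, 4, 8, 6, 3, 7, 10, 11, 9]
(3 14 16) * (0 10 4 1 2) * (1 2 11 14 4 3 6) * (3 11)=(0 10 11 14 16 6 1 3 4 2)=[10, 3, 0, 4, 2, 5, 1, 7, 8, 9, 11, 14, 12, 13, 16, 15, 6]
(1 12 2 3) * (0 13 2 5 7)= (0 13 2 3 1 12 5 7)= [13, 12, 3, 1, 4, 7, 6, 0, 8, 9, 10, 11, 5, 2]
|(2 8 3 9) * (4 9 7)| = 6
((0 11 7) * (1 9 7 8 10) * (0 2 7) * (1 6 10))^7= (0 8 9 11 1)(2 7)(6 10)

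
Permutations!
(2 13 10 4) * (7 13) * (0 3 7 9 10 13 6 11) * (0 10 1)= (13)(0 3 7 6 11 10 4 2 9 1)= [3, 0, 9, 7, 2, 5, 11, 6, 8, 1, 4, 10, 12, 13]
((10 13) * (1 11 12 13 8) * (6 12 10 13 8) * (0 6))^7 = (13)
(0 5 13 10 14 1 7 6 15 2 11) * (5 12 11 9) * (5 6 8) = [12, 7, 9, 3, 4, 13, 15, 8, 5, 6, 14, 0, 11, 10, 1, 2] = (0 12 11)(1 7 8 5 13 10 14)(2 9 6 15)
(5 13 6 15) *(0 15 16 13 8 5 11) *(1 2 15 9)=[9, 2, 15, 3, 4, 8, 16, 7, 5, 1, 10, 0, 12, 6, 14, 11, 13]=(0 9 1 2 15 11)(5 8)(6 16 13)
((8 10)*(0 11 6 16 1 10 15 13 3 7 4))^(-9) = (0 16 8 3)(1 15 7 11)(4 6 10 13)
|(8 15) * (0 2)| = 2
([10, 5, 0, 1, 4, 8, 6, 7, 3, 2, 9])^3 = [2, 3, 9, 8, 4, 1, 6, 7, 5, 10, 0]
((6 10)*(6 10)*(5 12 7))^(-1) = ((5 12 7))^(-1) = (5 7 12)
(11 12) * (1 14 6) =(1 14 6)(11 12) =[0, 14, 2, 3, 4, 5, 1, 7, 8, 9, 10, 12, 11, 13, 6]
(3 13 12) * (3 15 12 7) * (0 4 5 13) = (0 4 5 13 7 3)(12 15) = [4, 1, 2, 0, 5, 13, 6, 3, 8, 9, 10, 11, 15, 7, 14, 12]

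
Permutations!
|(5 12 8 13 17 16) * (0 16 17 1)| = 7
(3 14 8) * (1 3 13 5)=(1 3 14 8 13 5)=[0, 3, 2, 14, 4, 1, 6, 7, 13, 9, 10, 11, 12, 5, 8]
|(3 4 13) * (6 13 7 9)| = 6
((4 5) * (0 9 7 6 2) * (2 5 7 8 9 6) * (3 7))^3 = (0 4 2 5 7 6 3)(8 9) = ((0 6 5 4 3 7 2)(8 9))^3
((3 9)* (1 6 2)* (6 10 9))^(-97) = ((1 10 9 3 6 2))^(-97) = (1 2 6 3 9 10)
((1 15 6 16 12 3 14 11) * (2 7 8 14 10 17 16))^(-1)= (1 11 14 8 7 2 6 15)(3 12 16 17 10)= ((1 15 6 2 7 8 14 11)(3 10 17 16 12))^(-1)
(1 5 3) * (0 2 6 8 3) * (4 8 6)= [2, 5, 4, 1, 8, 0, 6, 7, 3]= (0 2 4 8 3 1 5)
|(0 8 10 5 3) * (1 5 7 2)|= 8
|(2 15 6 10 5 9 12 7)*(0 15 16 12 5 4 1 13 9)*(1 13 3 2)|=|(0 15 6 10 4 13 9 5)(1 3 2 16 12 7)|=24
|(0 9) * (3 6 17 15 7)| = 10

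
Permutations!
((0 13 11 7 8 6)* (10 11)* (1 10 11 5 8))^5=((0 13 11 7 1 10 5 8 6))^5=(0 10 13 5 11 8 7 6 1)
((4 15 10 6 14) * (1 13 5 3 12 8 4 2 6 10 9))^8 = ((1 13 5 3 12 8 4 15 9)(2 6 14))^8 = (1 9 15 4 8 12 3 5 13)(2 14 6)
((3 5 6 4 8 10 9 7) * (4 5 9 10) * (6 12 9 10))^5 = (3 9 5 10 7 12 6)(4 8)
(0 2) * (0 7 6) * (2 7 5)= (0 7 6)(2 5)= [7, 1, 5, 3, 4, 2, 0, 6]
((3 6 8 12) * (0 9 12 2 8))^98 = (0 3 9 6 12)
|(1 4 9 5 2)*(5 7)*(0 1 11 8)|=|(0 1 4 9 7 5 2 11 8)|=9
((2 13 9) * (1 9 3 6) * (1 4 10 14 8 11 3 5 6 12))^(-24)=(1 2 5 4 14 11 12 9 13 6 10 8 3)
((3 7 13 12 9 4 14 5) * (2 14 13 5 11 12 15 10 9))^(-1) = (2 12 11 14)(3 5 7)(4 9 10 15 13)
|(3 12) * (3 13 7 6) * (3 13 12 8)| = 6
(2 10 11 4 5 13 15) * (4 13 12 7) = (2 10 11 13 15)(4 5 12 7) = [0, 1, 10, 3, 5, 12, 6, 4, 8, 9, 11, 13, 7, 15, 14, 2]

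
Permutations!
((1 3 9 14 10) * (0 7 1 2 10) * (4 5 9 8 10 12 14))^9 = ((0 7 1 3 8 10 2 12 14)(4 5 9))^9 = (14)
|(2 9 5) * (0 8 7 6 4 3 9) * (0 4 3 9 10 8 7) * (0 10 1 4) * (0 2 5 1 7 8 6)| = 6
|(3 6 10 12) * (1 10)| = |(1 10 12 3 6)| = 5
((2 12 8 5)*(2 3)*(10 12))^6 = ((2 10 12 8 5 3))^6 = (12)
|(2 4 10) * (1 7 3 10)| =6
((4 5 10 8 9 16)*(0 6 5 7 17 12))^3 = ((0 6 5 10 8 9 16 4 7 17 12))^3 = (0 10 16 17 6 8 4 12 5 9 7)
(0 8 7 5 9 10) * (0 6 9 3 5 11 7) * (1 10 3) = [8, 10, 2, 5, 4, 1, 9, 11, 0, 3, 6, 7] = (0 8)(1 10 6 9 3 5)(7 11)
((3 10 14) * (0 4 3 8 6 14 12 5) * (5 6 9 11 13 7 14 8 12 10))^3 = ((0 4 3 5)(6 8 9 11 13 7 14 12))^3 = (0 5 3 4)(6 11 14 8 13 12 9 7)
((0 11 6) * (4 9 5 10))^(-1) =(0 6 11)(4 10 5 9)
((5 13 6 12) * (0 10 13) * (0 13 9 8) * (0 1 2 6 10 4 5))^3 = (0 13 8 6 4 10 1 12 5 9 2)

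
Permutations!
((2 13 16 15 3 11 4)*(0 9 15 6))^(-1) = ((0 9 15 3 11 4 2 13 16 6))^(-1) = (0 6 16 13 2 4 11 3 15 9)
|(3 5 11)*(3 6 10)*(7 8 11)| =7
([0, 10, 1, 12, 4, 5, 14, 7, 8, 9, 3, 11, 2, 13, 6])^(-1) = (1 2 12 3 10)(6 14)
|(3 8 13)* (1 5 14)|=|(1 5 14)(3 8 13)|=3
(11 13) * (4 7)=(4 7)(11 13)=[0, 1, 2, 3, 7, 5, 6, 4, 8, 9, 10, 13, 12, 11]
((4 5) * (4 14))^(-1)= ((4 5 14))^(-1)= (4 14 5)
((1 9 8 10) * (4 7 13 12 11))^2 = (1 8)(4 13 11 7 12)(9 10)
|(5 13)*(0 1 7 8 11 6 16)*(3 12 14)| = |(0 1 7 8 11 6 16)(3 12 14)(5 13)| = 42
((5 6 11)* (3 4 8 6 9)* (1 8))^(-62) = (1 6 5 3)(4 8 11 9)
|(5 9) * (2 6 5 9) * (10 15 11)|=|(2 6 5)(10 15 11)|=3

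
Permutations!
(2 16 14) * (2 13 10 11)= (2 16 14 13 10 11)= [0, 1, 16, 3, 4, 5, 6, 7, 8, 9, 11, 2, 12, 10, 13, 15, 14]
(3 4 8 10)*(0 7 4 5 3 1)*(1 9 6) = (0 7 4 8 10 9 6 1)(3 5) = [7, 0, 2, 5, 8, 3, 1, 4, 10, 6, 9]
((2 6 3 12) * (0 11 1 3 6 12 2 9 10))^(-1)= (0 10 9 12 2 3 1 11)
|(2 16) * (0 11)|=|(0 11)(2 16)|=2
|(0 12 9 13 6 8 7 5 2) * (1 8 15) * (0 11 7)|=|(0 12 9 13 6 15 1 8)(2 11 7 5)|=8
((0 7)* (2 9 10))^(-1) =((0 7)(2 9 10))^(-1) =(0 7)(2 10 9)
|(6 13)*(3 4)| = |(3 4)(6 13)| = 2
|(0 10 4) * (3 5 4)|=|(0 10 3 5 4)|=5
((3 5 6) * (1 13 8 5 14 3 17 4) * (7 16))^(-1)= ((1 13 8 5 6 17 4)(3 14)(7 16))^(-1)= (1 4 17 6 5 8 13)(3 14)(7 16)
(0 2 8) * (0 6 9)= (0 2 8 6 9)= [2, 1, 8, 3, 4, 5, 9, 7, 6, 0]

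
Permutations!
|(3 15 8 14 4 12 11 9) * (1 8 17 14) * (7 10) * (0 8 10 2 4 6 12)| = 56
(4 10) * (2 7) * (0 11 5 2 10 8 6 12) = (0 11 5 2 7 10 4 8 6 12) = [11, 1, 7, 3, 8, 2, 12, 10, 6, 9, 4, 5, 0]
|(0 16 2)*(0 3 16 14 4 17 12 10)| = 6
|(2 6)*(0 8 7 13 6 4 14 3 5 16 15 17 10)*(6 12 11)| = |(0 8 7 13 12 11 6 2 4 14 3 5 16 15 17 10)| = 16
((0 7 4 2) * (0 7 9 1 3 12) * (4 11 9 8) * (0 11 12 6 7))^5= (0 8 4 2)(1 11 7 3 9 12 6)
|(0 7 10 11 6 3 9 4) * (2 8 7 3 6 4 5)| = 10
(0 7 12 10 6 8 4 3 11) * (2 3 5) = (0 7 12 10 6 8 4 5 2 3 11) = [7, 1, 3, 11, 5, 2, 8, 12, 4, 9, 6, 0, 10]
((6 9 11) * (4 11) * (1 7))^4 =((1 7)(4 11 6 9))^4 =(11)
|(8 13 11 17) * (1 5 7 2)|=4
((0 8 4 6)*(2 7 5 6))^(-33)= (0 4 7 6 8 2 5)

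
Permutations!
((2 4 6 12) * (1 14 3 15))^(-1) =((1 14 3 15)(2 4 6 12))^(-1) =(1 15 3 14)(2 12 6 4)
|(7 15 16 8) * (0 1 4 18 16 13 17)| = |(0 1 4 18 16 8 7 15 13 17)| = 10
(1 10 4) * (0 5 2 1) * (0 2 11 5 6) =(0 6)(1 10 4 2)(5 11) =[6, 10, 1, 3, 2, 11, 0, 7, 8, 9, 4, 5]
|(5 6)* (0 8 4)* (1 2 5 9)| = |(0 8 4)(1 2 5 6 9)| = 15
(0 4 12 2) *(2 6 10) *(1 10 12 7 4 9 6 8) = (0 9 6 12 8 1 10 2)(4 7) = [9, 10, 0, 3, 7, 5, 12, 4, 1, 6, 2, 11, 8]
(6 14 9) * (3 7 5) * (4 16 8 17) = [0, 1, 2, 7, 16, 3, 14, 5, 17, 6, 10, 11, 12, 13, 9, 15, 8, 4] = (3 7 5)(4 16 8 17)(6 14 9)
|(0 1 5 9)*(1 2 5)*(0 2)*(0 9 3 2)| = |(0 9)(2 5 3)| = 6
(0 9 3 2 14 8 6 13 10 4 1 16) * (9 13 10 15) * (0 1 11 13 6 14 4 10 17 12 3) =(0 6 17 12 3 2 4 11 13 15 9)(1 16)(8 14) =[6, 16, 4, 2, 11, 5, 17, 7, 14, 0, 10, 13, 3, 15, 8, 9, 1, 12]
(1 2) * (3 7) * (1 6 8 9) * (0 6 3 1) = (0 6 8 9)(1 2 3 7) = [6, 2, 3, 7, 4, 5, 8, 1, 9, 0]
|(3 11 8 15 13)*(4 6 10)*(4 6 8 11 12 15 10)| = |(3 12 15 13)(4 8 10 6)| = 4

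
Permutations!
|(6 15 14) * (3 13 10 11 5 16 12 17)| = 24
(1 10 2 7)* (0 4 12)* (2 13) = (0 4 12)(1 10 13 2 7) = [4, 10, 7, 3, 12, 5, 6, 1, 8, 9, 13, 11, 0, 2]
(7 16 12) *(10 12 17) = (7 16 17 10 12) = [0, 1, 2, 3, 4, 5, 6, 16, 8, 9, 12, 11, 7, 13, 14, 15, 17, 10]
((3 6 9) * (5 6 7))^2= ((3 7 5 6 9))^2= (3 5 9 7 6)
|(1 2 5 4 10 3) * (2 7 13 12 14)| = 10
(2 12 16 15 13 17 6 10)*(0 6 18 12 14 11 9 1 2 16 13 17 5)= (0 6 10 16 15 17 18 12 13 5)(1 2 14 11 9)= [6, 2, 14, 3, 4, 0, 10, 7, 8, 1, 16, 9, 13, 5, 11, 17, 15, 18, 12]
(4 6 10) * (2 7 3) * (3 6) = (2 7 6 10 4 3) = [0, 1, 7, 2, 3, 5, 10, 6, 8, 9, 4]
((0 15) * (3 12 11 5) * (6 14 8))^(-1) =((0 15)(3 12 11 5)(6 14 8))^(-1) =(0 15)(3 5 11 12)(6 8 14)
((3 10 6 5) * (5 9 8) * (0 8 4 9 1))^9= (0 5 10 1 8 3 6)(4 9)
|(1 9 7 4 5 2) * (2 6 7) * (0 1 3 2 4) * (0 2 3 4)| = |(0 1 9)(2 4 5 6 7)| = 15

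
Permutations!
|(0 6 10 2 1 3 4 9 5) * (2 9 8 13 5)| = |(0 6 10 9 2 1 3 4 8 13 5)| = 11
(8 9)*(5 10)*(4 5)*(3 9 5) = [0, 1, 2, 9, 3, 10, 6, 7, 5, 8, 4] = (3 9 8 5 10 4)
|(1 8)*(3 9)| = 2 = |(1 8)(3 9)|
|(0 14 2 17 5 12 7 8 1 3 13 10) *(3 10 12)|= |(0 14 2 17 5 3 13 12 7 8 1 10)|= 12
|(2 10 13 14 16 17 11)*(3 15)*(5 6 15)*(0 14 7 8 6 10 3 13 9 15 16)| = |(0 14)(2 3 5 10 9 15 13 7 8 6 16 17 11)| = 26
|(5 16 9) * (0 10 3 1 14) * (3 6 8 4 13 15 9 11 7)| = |(0 10 6 8 4 13 15 9 5 16 11 7 3 1 14)| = 15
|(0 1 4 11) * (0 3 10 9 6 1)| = |(1 4 11 3 10 9 6)| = 7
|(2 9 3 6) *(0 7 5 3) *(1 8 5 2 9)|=9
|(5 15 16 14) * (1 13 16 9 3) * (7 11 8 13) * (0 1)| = 12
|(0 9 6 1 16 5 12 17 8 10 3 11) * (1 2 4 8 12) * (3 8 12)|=18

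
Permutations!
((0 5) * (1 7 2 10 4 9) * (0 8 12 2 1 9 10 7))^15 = (0 5 8 12 2 7 1)(4 10)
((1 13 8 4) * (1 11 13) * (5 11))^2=((4 5 11 13 8))^2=(4 11 8 5 13)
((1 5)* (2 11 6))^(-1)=((1 5)(2 11 6))^(-1)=(1 5)(2 6 11)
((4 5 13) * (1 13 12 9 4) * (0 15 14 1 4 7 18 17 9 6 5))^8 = ((0 15 14 1 13 4)(5 12 6)(7 18 17 9))^8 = (18)(0 14 13)(1 4 15)(5 6 12)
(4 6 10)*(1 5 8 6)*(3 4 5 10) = (1 10 5 8 6 3 4) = [0, 10, 2, 4, 1, 8, 3, 7, 6, 9, 5]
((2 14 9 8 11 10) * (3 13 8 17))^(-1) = ((2 14 9 17 3 13 8 11 10))^(-1) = (2 10 11 8 13 3 17 9 14)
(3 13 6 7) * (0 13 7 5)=(0 13 6 5)(3 7)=[13, 1, 2, 7, 4, 0, 5, 3, 8, 9, 10, 11, 12, 6]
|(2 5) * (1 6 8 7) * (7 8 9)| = |(1 6 9 7)(2 5)| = 4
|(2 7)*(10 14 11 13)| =|(2 7)(10 14 11 13)| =4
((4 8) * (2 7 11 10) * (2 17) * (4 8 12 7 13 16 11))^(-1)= ((2 13 16 11 10 17)(4 12 7))^(-1)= (2 17 10 11 16 13)(4 7 12)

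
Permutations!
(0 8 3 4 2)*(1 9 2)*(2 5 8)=[2, 9, 0, 4, 1, 8, 6, 7, 3, 5]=(0 2)(1 9 5 8 3 4)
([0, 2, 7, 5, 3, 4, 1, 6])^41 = [0, 2, 7, 4, 5, 3, 1, 6]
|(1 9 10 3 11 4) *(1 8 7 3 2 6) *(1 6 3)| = |(1 9 10 2 3 11 4 8 7)| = 9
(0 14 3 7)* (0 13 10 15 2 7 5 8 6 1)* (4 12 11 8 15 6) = [14, 0, 7, 5, 12, 15, 1, 13, 4, 9, 6, 8, 11, 10, 3, 2] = (0 14 3 5 15 2 7 13 10 6 1)(4 12 11 8)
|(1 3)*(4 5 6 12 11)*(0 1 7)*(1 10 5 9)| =11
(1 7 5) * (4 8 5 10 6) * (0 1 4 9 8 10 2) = (0 1 7 2)(4 10 6 9 8 5) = [1, 7, 0, 3, 10, 4, 9, 2, 5, 8, 6]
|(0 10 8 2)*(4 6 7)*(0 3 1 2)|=3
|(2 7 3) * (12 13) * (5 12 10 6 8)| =6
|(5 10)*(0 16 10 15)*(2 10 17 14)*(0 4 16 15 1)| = |(0 15 4 16 17 14 2 10 5 1)| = 10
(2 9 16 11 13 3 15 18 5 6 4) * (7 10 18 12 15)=(2 9 16 11 13 3 7 10 18 5 6 4)(12 15)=[0, 1, 9, 7, 2, 6, 4, 10, 8, 16, 18, 13, 15, 3, 14, 12, 11, 17, 5]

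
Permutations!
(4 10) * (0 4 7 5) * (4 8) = (0 8 4 10 7 5) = [8, 1, 2, 3, 10, 0, 6, 5, 4, 9, 7]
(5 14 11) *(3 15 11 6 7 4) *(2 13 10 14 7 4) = (2 13 10 14 6 4 3 15 11 5 7) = [0, 1, 13, 15, 3, 7, 4, 2, 8, 9, 14, 5, 12, 10, 6, 11]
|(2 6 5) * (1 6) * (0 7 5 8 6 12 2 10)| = |(0 7 5 10)(1 12 2)(6 8)| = 12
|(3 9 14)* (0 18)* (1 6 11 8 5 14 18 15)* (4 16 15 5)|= |(0 5 14 3 9 18)(1 6 11 8 4 16 15)|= 42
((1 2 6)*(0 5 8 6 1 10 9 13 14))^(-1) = (0 14 13 9 10 6 8 5)(1 2)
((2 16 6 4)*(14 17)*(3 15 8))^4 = ((2 16 6 4)(3 15 8)(14 17))^4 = (17)(3 15 8)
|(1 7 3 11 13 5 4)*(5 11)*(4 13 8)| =|(1 7 3 5 13 11 8 4)| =8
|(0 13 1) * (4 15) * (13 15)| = |(0 15 4 13 1)| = 5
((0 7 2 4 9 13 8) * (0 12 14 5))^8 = (0 14 8 9 2)(4 7 5 12 13) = ((0 7 2 4 9 13 8 12 14 5))^8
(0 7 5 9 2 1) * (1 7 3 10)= (0 3 10 1)(2 7 5 9)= [3, 0, 7, 10, 4, 9, 6, 5, 8, 2, 1]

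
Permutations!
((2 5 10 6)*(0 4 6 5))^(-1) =(0 2 6 4)(5 10) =((0 4 6 2)(5 10))^(-1)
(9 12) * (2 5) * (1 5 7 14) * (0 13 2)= (0 13 2 7 14 1 5)(9 12)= [13, 5, 7, 3, 4, 0, 6, 14, 8, 12, 10, 11, 9, 2, 1]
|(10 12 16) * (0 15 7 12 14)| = 7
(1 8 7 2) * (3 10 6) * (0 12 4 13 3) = (0 12 4 13 3 10 6)(1 8 7 2) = [12, 8, 1, 10, 13, 5, 0, 2, 7, 9, 6, 11, 4, 3]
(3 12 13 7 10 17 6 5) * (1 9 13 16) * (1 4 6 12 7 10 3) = (1 9 13 10 17 12 16 4 6 5)(3 7) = [0, 9, 2, 7, 6, 1, 5, 3, 8, 13, 17, 11, 16, 10, 14, 15, 4, 12]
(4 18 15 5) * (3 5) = (3 5 4 18 15) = [0, 1, 2, 5, 18, 4, 6, 7, 8, 9, 10, 11, 12, 13, 14, 3, 16, 17, 15]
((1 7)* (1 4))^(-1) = ((1 7 4))^(-1) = (1 4 7)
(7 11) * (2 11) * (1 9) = [0, 9, 11, 3, 4, 5, 6, 2, 8, 1, 10, 7] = (1 9)(2 11 7)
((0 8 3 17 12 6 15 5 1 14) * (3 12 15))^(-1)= ((0 8 12 6 3 17 15 5 1 14))^(-1)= (0 14 1 5 15 17 3 6 12 8)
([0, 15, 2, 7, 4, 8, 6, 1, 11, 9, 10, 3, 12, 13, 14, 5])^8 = (1 15 5 8 11 3 7)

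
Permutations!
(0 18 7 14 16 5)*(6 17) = (0 18 7 14 16 5)(6 17) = [18, 1, 2, 3, 4, 0, 17, 14, 8, 9, 10, 11, 12, 13, 16, 15, 5, 6, 7]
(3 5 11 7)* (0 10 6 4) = (0 10 6 4)(3 5 11 7) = [10, 1, 2, 5, 0, 11, 4, 3, 8, 9, 6, 7]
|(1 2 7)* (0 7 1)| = |(0 7)(1 2)| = 2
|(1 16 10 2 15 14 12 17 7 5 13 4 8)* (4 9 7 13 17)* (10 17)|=14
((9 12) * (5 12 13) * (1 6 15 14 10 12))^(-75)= (1 9 14)(5 12 15)(6 13 10)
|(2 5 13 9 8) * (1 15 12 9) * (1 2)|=|(1 15 12 9 8)(2 5 13)|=15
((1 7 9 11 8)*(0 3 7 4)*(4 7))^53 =(0 4 3)(1 11 7 8 9) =((0 3 4)(1 7 9 11 8))^53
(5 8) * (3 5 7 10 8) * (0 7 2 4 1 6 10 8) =[7, 6, 4, 5, 1, 3, 10, 8, 2, 9, 0] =(0 7 8 2 4 1 6 10)(3 5)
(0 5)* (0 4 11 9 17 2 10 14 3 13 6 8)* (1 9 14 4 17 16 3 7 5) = (0 1 9 16 3 13 6 8)(2 10 4 11 14 7 5 17) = [1, 9, 10, 13, 11, 17, 8, 5, 0, 16, 4, 14, 12, 6, 7, 15, 3, 2]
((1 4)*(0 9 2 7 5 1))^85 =((0 9 2 7 5 1 4))^85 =(0 9 2 7 5 1 4)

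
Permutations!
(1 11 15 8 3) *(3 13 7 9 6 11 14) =(1 14 3)(6 11 15 8 13 7 9) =[0, 14, 2, 1, 4, 5, 11, 9, 13, 6, 10, 15, 12, 7, 3, 8]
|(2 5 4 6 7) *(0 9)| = 10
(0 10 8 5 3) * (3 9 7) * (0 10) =(3 10 8 5 9 7) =[0, 1, 2, 10, 4, 9, 6, 3, 5, 7, 8]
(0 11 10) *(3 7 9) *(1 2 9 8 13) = [11, 2, 9, 7, 4, 5, 6, 8, 13, 3, 0, 10, 12, 1] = (0 11 10)(1 2 9 3 7 8 13)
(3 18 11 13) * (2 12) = (2 12)(3 18 11 13) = [0, 1, 12, 18, 4, 5, 6, 7, 8, 9, 10, 13, 2, 3, 14, 15, 16, 17, 11]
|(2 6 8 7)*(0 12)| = |(0 12)(2 6 8 7)| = 4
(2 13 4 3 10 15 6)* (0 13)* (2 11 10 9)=(0 13 4 3 9 2)(6 11 10 15)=[13, 1, 0, 9, 3, 5, 11, 7, 8, 2, 15, 10, 12, 4, 14, 6]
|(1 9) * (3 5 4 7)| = |(1 9)(3 5 4 7)| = 4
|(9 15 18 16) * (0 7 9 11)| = 7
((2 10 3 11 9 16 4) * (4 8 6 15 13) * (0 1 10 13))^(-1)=(0 15 6 8 16 9 11 3 10 1)(2 4 13)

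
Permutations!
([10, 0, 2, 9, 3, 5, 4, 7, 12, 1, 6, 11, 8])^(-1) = (0 1 9 3 4 6 10)(8 12)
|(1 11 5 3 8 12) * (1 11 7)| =|(1 7)(3 8 12 11 5)| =10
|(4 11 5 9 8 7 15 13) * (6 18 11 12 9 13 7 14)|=10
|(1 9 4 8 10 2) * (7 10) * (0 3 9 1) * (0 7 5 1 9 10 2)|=30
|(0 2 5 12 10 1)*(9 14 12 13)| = |(0 2 5 13 9 14 12 10 1)| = 9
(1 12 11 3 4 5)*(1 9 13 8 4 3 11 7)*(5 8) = (1 12 7)(4 8)(5 9 13) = [0, 12, 2, 3, 8, 9, 6, 1, 4, 13, 10, 11, 7, 5]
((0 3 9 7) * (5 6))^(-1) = (0 7 9 3)(5 6)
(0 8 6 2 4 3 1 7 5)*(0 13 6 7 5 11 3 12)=(0 8 7 11 3 1 5 13 6 2 4 12)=[8, 5, 4, 1, 12, 13, 2, 11, 7, 9, 10, 3, 0, 6]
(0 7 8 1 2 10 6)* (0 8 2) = (0 7 2 10 6 8 1) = [7, 0, 10, 3, 4, 5, 8, 2, 1, 9, 6]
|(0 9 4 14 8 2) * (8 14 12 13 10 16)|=9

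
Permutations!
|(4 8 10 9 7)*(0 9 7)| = 4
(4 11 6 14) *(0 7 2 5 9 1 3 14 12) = (0 7 2 5 9 1 3 14 4 11 6 12) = [7, 3, 5, 14, 11, 9, 12, 2, 8, 1, 10, 6, 0, 13, 4]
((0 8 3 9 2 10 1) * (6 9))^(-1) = ((0 8 3 6 9 2 10 1))^(-1) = (0 1 10 2 9 6 3 8)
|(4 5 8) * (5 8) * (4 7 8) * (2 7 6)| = 4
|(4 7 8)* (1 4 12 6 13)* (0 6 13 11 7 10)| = |(0 6 11 7 8 12 13 1 4 10)| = 10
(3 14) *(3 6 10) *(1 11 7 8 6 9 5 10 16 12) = (1 11 7 8 6 16 12)(3 14 9 5 10) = [0, 11, 2, 14, 4, 10, 16, 8, 6, 5, 3, 7, 1, 13, 9, 15, 12]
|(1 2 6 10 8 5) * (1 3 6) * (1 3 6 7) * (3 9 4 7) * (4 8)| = 9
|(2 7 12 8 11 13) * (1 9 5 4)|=|(1 9 5 4)(2 7 12 8 11 13)|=12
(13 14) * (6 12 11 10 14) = (6 12 11 10 14 13) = [0, 1, 2, 3, 4, 5, 12, 7, 8, 9, 14, 10, 11, 6, 13]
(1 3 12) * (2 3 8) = [0, 8, 3, 12, 4, 5, 6, 7, 2, 9, 10, 11, 1] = (1 8 2 3 12)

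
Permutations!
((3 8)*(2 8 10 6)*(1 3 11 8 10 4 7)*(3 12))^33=(1 4 12 7 3)(8 11)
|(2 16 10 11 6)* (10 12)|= 6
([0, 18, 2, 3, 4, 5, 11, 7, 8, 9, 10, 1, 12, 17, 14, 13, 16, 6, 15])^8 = (1 18 15 13 17 6 11)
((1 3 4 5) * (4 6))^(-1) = (1 5 4 6 3)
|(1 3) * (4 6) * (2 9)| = |(1 3)(2 9)(4 6)| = 2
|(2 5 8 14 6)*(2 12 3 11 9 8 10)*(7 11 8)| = |(2 5 10)(3 8 14 6 12)(7 11 9)| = 15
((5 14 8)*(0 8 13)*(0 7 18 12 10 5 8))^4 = ((5 14 13 7 18 12 10))^4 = (5 18 14 12 13 10 7)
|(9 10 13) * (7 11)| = 6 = |(7 11)(9 10 13)|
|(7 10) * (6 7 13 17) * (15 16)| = 10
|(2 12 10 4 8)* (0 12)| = |(0 12 10 4 8 2)| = 6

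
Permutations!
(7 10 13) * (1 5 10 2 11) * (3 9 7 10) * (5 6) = (1 6 5 3 9 7 2 11)(10 13) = [0, 6, 11, 9, 4, 3, 5, 2, 8, 7, 13, 1, 12, 10]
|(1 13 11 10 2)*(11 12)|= |(1 13 12 11 10 2)|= 6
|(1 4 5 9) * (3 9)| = 5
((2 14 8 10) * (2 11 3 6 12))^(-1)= (2 12 6 3 11 10 8 14)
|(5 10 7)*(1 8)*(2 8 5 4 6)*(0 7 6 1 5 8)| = 9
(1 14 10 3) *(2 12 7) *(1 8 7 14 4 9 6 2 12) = (1 4 9 6 2)(3 8 7 12 14 10) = [0, 4, 1, 8, 9, 5, 2, 12, 7, 6, 3, 11, 14, 13, 10]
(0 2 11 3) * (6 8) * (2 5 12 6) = (0 5 12 6 8 2 11 3) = [5, 1, 11, 0, 4, 12, 8, 7, 2, 9, 10, 3, 6]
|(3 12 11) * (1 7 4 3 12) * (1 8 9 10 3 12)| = 20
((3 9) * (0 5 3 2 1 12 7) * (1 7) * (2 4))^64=(12)(0 5 3 9 4 2 7)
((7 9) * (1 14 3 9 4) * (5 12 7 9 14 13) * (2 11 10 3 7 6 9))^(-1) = (1 4 7 14 3 10 11 2 9 6 12 5 13)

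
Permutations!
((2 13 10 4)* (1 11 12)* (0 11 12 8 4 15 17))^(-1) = ((0 11 8 4 2 13 10 15 17)(1 12))^(-1) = (0 17 15 10 13 2 4 8 11)(1 12)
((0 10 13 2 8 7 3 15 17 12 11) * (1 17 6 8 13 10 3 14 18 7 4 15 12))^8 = (7 18 14)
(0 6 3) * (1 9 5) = (0 6 3)(1 9 5) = [6, 9, 2, 0, 4, 1, 3, 7, 8, 5]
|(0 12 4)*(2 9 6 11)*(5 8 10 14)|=12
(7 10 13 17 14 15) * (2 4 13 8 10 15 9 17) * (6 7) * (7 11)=(2 4 13)(6 11 7 15)(8 10)(9 17 14)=[0, 1, 4, 3, 13, 5, 11, 15, 10, 17, 8, 7, 12, 2, 9, 6, 16, 14]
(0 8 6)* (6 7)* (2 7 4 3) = [8, 1, 7, 2, 3, 5, 0, 6, 4] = (0 8 4 3 2 7 6)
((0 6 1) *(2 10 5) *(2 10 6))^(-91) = ((0 2 6 1)(5 10))^(-91) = (0 2 6 1)(5 10)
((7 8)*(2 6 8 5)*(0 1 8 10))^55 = ((0 1 8 7 5 2 6 10))^55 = (0 10 6 2 5 7 8 1)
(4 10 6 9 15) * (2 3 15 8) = (2 3 15 4 10 6 9 8) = [0, 1, 3, 15, 10, 5, 9, 7, 2, 8, 6, 11, 12, 13, 14, 4]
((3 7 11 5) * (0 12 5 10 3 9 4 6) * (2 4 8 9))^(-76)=((0 12 5 2 4 6)(3 7 11 10)(8 9))^(-76)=(0 5 4)(2 6 12)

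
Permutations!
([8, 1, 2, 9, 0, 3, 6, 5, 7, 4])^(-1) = [4, 1, 2, 5, 9, 7, 6, 8, 0, 3]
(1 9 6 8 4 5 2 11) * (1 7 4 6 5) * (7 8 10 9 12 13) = (1 12 13 7 4)(2 11 8 6 10 9 5) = [0, 12, 11, 3, 1, 2, 10, 4, 6, 5, 9, 8, 13, 7]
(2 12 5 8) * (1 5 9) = [0, 5, 12, 3, 4, 8, 6, 7, 2, 1, 10, 11, 9] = (1 5 8 2 12 9)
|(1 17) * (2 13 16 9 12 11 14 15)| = 8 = |(1 17)(2 13 16 9 12 11 14 15)|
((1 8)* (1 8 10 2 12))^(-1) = (1 12 2 10)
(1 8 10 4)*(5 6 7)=(1 8 10 4)(5 6 7)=[0, 8, 2, 3, 1, 6, 7, 5, 10, 9, 4]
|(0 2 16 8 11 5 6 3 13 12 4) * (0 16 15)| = |(0 2 15)(3 13 12 4 16 8 11 5 6)| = 9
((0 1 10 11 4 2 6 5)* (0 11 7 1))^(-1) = (1 7 10)(2 4 11 5 6) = ((1 10 7)(2 6 5 11 4))^(-1)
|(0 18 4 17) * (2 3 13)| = 12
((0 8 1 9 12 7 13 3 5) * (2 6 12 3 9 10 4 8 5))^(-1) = (0 5)(1 8 4 10)(2 3 9 13 7 12 6) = ((0 5)(1 10 4 8)(2 6 12 7 13 9 3))^(-1)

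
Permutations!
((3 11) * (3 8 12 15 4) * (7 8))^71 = ((3 11 7 8 12 15 4))^71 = (3 11 7 8 12 15 4)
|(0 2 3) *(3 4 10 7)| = 6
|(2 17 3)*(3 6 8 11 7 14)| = 8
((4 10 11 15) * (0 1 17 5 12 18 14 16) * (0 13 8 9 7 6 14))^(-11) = ((0 1 17 5 12 18)(4 10 11 15)(6 14 16 13 8 9 7))^(-11) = (0 1 17 5 12 18)(4 10 11 15)(6 13 7 16 9 14 8)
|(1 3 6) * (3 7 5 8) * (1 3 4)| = |(1 7 5 8 4)(3 6)| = 10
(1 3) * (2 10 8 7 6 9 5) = (1 3)(2 10 8 7 6 9 5) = [0, 3, 10, 1, 4, 2, 9, 6, 7, 5, 8]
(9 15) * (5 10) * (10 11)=(5 11 10)(9 15)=[0, 1, 2, 3, 4, 11, 6, 7, 8, 15, 5, 10, 12, 13, 14, 9]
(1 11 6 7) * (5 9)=(1 11 6 7)(5 9)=[0, 11, 2, 3, 4, 9, 7, 1, 8, 5, 10, 6]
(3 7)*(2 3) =[0, 1, 3, 7, 4, 5, 6, 2] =(2 3 7)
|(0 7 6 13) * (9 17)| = 4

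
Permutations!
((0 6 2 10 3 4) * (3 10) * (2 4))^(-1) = (10)(0 4 6)(2 3)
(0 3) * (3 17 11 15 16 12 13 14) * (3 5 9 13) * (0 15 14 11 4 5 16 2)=(0 17 4 5 9 13 11 14 16 12 3 15 2)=[17, 1, 0, 15, 5, 9, 6, 7, 8, 13, 10, 14, 3, 11, 16, 2, 12, 4]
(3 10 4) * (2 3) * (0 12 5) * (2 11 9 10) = (0 12 5)(2 3)(4 11 9 10) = [12, 1, 3, 2, 11, 0, 6, 7, 8, 10, 4, 9, 5]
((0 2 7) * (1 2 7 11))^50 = (1 11 2)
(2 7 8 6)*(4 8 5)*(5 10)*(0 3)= (0 3)(2 7 10 5 4 8 6)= [3, 1, 7, 0, 8, 4, 2, 10, 6, 9, 5]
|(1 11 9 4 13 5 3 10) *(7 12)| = |(1 11 9 4 13 5 3 10)(7 12)| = 8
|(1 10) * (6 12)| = 2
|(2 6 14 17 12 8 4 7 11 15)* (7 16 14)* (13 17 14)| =30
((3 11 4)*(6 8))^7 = (3 11 4)(6 8)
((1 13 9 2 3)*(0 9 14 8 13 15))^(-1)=((0 9 2 3 1 15)(8 13 14))^(-1)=(0 15 1 3 2 9)(8 14 13)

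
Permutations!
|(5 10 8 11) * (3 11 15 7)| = 7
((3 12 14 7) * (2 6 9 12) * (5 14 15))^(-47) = (2 7 5 12 6 3 14 15 9)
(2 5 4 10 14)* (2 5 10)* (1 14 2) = (1 14 5 4)(2 10) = [0, 14, 10, 3, 1, 4, 6, 7, 8, 9, 2, 11, 12, 13, 5]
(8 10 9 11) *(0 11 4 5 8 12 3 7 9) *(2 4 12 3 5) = [11, 1, 4, 7, 2, 8, 6, 9, 10, 12, 0, 3, 5] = (0 11 3 7 9 12 5 8 10)(2 4)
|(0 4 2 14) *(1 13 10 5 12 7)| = |(0 4 2 14)(1 13 10 5 12 7)| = 12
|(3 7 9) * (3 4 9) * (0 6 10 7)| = 10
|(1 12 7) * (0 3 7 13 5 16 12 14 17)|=|(0 3 7 1 14 17)(5 16 12 13)|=12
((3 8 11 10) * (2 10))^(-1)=(2 11 8 3 10)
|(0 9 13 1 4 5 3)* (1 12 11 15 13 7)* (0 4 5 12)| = 11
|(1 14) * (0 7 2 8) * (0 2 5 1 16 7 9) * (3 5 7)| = |(0 9)(1 14 16 3 5)(2 8)| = 10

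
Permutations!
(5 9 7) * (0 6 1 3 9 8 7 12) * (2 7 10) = (0 6 1 3 9 12)(2 7 5 8 10) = [6, 3, 7, 9, 4, 8, 1, 5, 10, 12, 2, 11, 0]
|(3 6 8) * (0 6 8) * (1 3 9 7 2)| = 6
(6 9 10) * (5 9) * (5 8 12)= [0, 1, 2, 3, 4, 9, 8, 7, 12, 10, 6, 11, 5]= (5 9 10 6 8 12)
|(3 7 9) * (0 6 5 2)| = |(0 6 5 2)(3 7 9)| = 12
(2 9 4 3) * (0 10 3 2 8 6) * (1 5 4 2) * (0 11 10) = (1 5 4)(2 9)(3 8 6 11 10) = [0, 5, 9, 8, 1, 4, 11, 7, 6, 2, 3, 10]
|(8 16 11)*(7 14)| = 6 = |(7 14)(8 16 11)|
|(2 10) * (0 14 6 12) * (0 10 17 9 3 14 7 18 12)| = 11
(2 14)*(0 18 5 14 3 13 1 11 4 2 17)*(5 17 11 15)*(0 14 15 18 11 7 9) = (0 11 4 2 3 13 1 18 17 14 7 9)(5 15) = [11, 18, 3, 13, 2, 15, 6, 9, 8, 0, 10, 4, 12, 1, 7, 5, 16, 14, 17]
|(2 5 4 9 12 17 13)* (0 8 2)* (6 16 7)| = |(0 8 2 5 4 9 12 17 13)(6 16 7)| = 9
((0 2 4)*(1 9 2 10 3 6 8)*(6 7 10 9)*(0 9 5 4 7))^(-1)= (0 3 10 7 2 9 4 5)(1 8 6)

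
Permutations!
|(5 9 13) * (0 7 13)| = |(0 7 13 5 9)| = 5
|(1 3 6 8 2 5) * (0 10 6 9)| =9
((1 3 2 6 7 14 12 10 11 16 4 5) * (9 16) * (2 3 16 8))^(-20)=(16)(2 9 10 14 6 8 11 12 7)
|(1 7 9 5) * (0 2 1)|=|(0 2 1 7 9 5)|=6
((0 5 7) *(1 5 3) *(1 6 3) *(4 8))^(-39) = (0 1 5 7)(3 6)(4 8)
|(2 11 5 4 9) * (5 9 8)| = 3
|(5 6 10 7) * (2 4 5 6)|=3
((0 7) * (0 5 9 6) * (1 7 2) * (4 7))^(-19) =(0 5 1 6 7 2 9 4)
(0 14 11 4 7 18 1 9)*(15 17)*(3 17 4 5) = (0 14 11 5 3 17 15 4 7 18 1 9) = [14, 9, 2, 17, 7, 3, 6, 18, 8, 0, 10, 5, 12, 13, 11, 4, 16, 15, 1]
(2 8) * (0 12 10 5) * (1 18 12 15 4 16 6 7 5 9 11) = (0 15 4 16 6 7 5)(1 18 12 10 9 11)(2 8) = [15, 18, 8, 3, 16, 0, 7, 5, 2, 11, 9, 1, 10, 13, 14, 4, 6, 17, 12]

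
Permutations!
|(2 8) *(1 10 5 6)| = |(1 10 5 6)(2 8)| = 4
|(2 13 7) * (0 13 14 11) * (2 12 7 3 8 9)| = 8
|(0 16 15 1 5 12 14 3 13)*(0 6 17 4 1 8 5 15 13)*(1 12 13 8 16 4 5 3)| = |(0 4 12 14 1 15 16 8 3)(5 13 6 17)| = 36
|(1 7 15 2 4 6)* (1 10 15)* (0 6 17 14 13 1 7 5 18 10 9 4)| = 13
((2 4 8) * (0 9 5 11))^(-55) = ((0 9 5 11)(2 4 8))^(-55) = (0 9 5 11)(2 8 4)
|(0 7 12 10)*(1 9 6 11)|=|(0 7 12 10)(1 9 6 11)|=4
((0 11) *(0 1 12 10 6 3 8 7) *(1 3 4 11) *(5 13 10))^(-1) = (0 7 8 3 11 4 6 10 13 5 12 1)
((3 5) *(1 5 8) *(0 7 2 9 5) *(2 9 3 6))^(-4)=(0 2 7 3 9 8 5 1 6)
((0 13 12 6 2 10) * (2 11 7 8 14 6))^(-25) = ((0 13 12 2 10)(6 11 7 8 14))^(-25) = (14)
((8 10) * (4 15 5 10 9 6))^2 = (4 5 8 6 15 10 9)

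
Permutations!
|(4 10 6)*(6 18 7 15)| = |(4 10 18 7 15 6)| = 6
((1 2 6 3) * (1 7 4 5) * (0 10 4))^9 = ((0 10 4 5 1 2 6 3 7))^9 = (10)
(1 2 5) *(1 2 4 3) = (1 4 3)(2 5) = [0, 4, 5, 1, 3, 2]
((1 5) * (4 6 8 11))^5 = (1 5)(4 6 8 11)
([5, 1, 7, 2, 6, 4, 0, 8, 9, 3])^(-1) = [6, 1, 3, 9, 5, 0, 4, 2, 7, 8]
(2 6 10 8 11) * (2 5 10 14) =(2 6 14)(5 10 8 11) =[0, 1, 6, 3, 4, 10, 14, 7, 11, 9, 8, 5, 12, 13, 2]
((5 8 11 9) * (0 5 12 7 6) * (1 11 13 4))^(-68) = ((0 5 8 13 4 1 11 9 12 7 6))^(-68) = (0 7 9 1 13 5 6 12 11 4 8)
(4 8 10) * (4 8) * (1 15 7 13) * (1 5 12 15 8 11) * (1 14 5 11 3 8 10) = (1 10 3 8)(5 12 15 7 13 11 14) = [0, 10, 2, 8, 4, 12, 6, 13, 1, 9, 3, 14, 15, 11, 5, 7]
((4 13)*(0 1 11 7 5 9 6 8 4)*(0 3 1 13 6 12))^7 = (0 9 7 1 13 12 5 11 3)(4 6 8)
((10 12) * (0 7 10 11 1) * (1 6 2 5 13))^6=(0 2 10 13 11)(1 6 7 5 12)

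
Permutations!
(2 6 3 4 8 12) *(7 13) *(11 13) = (2 6 3 4 8 12)(7 11 13) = [0, 1, 6, 4, 8, 5, 3, 11, 12, 9, 10, 13, 2, 7]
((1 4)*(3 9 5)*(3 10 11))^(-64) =(3 9 5 10 11)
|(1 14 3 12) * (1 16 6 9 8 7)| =|(1 14 3 12 16 6 9 8 7)| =9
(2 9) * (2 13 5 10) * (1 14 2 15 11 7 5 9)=(1 14 2)(5 10 15 11 7)(9 13)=[0, 14, 1, 3, 4, 10, 6, 5, 8, 13, 15, 7, 12, 9, 2, 11]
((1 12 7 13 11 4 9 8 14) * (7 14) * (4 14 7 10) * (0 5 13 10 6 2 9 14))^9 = ((0 5 13 11)(1 12 7 10 4 14)(2 9 8 6))^9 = (0 5 13 11)(1 10)(2 9 8 6)(4 12)(7 14)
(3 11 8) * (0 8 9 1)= (0 8 3 11 9 1)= [8, 0, 2, 11, 4, 5, 6, 7, 3, 1, 10, 9]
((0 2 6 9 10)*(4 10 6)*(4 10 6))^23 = ((0 2 10)(4 6 9))^23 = (0 10 2)(4 9 6)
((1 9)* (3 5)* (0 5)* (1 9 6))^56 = (9)(0 3 5)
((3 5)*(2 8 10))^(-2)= ((2 8 10)(3 5))^(-2)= (2 8 10)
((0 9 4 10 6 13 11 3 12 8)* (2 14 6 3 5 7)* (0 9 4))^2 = (0 10 12 9 4 3 8)(2 6 11 7 14 13 5)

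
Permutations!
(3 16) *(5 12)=(3 16)(5 12)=[0, 1, 2, 16, 4, 12, 6, 7, 8, 9, 10, 11, 5, 13, 14, 15, 3]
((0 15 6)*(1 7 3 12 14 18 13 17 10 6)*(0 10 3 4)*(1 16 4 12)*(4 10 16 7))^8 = (0 3 18 7 4 17 14 15 1 13 12)(6 10 16)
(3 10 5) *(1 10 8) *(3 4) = [0, 10, 2, 8, 3, 4, 6, 7, 1, 9, 5] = (1 10 5 4 3 8)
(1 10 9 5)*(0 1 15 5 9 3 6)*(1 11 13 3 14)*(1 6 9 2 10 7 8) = (0 11 13 3 9 2 10 14 6)(1 7 8)(5 15) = [11, 7, 10, 9, 4, 15, 0, 8, 1, 2, 14, 13, 12, 3, 6, 5]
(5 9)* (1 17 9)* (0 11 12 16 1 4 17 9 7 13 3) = (0 11 12 16 1 9 5 4 17 7 13 3) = [11, 9, 2, 0, 17, 4, 6, 13, 8, 5, 10, 12, 16, 3, 14, 15, 1, 7]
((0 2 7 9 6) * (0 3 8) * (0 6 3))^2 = ((0 2 7 9 3 8 6))^2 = (0 7 3 6 2 9 8)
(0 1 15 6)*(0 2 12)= (0 1 15 6 2 12)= [1, 15, 12, 3, 4, 5, 2, 7, 8, 9, 10, 11, 0, 13, 14, 6]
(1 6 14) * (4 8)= (1 6 14)(4 8)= [0, 6, 2, 3, 8, 5, 14, 7, 4, 9, 10, 11, 12, 13, 1]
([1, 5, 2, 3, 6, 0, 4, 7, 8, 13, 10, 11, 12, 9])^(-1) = (0 5 1)(4 6)(9 13)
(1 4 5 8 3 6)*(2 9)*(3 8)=(1 4 5 3 6)(2 9)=[0, 4, 9, 6, 5, 3, 1, 7, 8, 2]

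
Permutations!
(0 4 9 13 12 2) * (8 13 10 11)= (0 4 9 10 11 8 13 12 2)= [4, 1, 0, 3, 9, 5, 6, 7, 13, 10, 11, 8, 2, 12]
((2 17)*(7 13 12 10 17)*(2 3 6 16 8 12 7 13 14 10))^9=(2 8 6 17 14 13 12 16 3 10 7)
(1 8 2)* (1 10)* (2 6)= [0, 8, 10, 3, 4, 5, 2, 7, 6, 9, 1]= (1 8 6 2 10)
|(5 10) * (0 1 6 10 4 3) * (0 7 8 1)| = |(1 6 10 5 4 3 7 8)| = 8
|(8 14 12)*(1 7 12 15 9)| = 7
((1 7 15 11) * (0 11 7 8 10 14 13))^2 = (15)(0 1 10 13 11 8 14)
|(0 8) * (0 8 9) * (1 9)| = 3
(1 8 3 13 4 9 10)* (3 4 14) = (1 8 4 9 10)(3 13 14) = [0, 8, 2, 13, 9, 5, 6, 7, 4, 10, 1, 11, 12, 14, 3]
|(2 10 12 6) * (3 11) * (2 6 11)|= |(2 10 12 11 3)|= 5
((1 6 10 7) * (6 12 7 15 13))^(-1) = (1 7 12)(6 13 15 10)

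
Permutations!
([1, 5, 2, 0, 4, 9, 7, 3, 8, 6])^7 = [0, 1, 2, 3, 4, 5, 6, 7, 8, 9]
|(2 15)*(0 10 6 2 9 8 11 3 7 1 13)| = |(0 10 6 2 15 9 8 11 3 7 1 13)| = 12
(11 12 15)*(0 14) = [14, 1, 2, 3, 4, 5, 6, 7, 8, 9, 10, 12, 15, 13, 0, 11] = (0 14)(11 12 15)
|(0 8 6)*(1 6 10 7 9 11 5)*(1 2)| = 10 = |(0 8 10 7 9 11 5 2 1 6)|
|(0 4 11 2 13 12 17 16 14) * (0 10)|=10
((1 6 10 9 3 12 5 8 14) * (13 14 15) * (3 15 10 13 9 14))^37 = (1 6 13 3 12 5 8 10 14)(9 15)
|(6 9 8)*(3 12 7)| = |(3 12 7)(6 9 8)| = 3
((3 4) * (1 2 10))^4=(1 2 10)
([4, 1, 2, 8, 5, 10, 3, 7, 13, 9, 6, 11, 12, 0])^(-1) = (0 13 8 3 6 10 5 4)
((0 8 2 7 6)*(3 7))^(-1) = (0 6 7 3 2 8)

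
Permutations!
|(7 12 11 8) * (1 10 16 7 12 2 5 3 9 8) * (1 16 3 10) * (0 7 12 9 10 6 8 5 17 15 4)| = |(0 7 2 17 15 4)(3 10)(5 6 8 9)(11 16 12)| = 12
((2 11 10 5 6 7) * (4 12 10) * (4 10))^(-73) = (2 7 6 5 10 11)(4 12) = ((2 11 10 5 6 7)(4 12))^(-73)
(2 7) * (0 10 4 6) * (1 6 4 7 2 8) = (0 10 7 8 1 6) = [10, 6, 2, 3, 4, 5, 0, 8, 1, 9, 7]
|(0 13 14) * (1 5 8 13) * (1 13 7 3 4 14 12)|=10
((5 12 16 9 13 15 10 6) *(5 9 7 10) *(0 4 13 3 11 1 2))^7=(0 7 2 16 1 12 11 5 3 15 9 13 6 4 10)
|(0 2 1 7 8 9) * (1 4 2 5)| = 6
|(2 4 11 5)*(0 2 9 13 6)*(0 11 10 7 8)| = 30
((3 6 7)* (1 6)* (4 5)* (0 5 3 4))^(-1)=((0 5)(1 6 7 4 3))^(-1)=(0 5)(1 3 4 7 6)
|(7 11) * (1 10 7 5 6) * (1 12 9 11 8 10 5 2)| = |(1 5 6 12 9 11 2)(7 8 10)| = 21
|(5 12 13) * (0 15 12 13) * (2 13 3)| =12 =|(0 15 12)(2 13 5 3)|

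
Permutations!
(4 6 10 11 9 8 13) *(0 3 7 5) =(0 3 7 5)(4 6 10 11 9 8 13) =[3, 1, 2, 7, 6, 0, 10, 5, 13, 8, 11, 9, 12, 4]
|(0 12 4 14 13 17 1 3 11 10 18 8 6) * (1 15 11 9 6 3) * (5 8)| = |(0 12 4 14 13 17 15 11 10 18 5 8 3 9 6)| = 15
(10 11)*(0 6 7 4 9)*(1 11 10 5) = (0 6 7 4 9)(1 11 5) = [6, 11, 2, 3, 9, 1, 7, 4, 8, 0, 10, 5]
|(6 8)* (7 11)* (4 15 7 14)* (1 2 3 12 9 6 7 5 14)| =|(1 2 3 12 9 6 8 7 11)(4 15 5 14)| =36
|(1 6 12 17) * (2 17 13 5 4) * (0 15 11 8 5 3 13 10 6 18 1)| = |(0 15 11 8 5 4 2 17)(1 18)(3 13)(6 12 10)| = 24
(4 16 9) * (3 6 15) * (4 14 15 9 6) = (3 4 16 6 9 14 15) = [0, 1, 2, 4, 16, 5, 9, 7, 8, 14, 10, 11, 12, 13, 15, 3, 6]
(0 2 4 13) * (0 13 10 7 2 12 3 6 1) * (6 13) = (0 12 3 13 6 1)(2 4 10 7) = [12, 0, 4, 13, 10, 5, 1, 2, 8, 9, 7, 11, 3, 6]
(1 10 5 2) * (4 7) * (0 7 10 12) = (0 7 4 10 5 2 1 12) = [7, 12, 1, 3, 10, 2, 6, 4, 8, 9, 5, 11, 0]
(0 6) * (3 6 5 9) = [5, 1, 2, 6, 4, 9, 0, 7, 8, 3] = (0 5 9 3 6)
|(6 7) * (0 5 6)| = 4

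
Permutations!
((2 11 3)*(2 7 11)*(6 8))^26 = ((3 7 11)(6 8))^26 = (3 11 7)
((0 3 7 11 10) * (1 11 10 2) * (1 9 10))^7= (0 10 9 2 11 1 7 3)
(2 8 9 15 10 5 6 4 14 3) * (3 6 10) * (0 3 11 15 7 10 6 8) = (0 3 2)(4 14 8 9 7 10 5 6)(11 15) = [3, 1, 0, 2, 14, 6, 4, 10, 9, 7, 5, 15, 12, 13, 8, 11]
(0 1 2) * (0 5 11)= (0 1 2 5 11)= [1, 2, 5, 3, 4, 11, 6, 7, 8, 9, 10, 0]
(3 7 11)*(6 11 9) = [0, 1, 2, 7, 4, 5, 11, 9, 8, 6, 10, 3] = (3 7 9 6 11)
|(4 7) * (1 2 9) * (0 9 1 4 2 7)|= |(0 9 4)(1 7 2)|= 3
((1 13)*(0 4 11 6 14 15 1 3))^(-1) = (0 3 13 1 15 14 6 11 4)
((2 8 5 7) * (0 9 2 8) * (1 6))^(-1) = ((0 9 2)(1 6)(5 7 8))^(-1) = (0 2 9)(1 6)(5 8 7)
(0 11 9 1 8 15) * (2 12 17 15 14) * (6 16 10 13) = [11, 8, 12, 3, 4, 5, 16, 7, 14, 1, 13, 9, 17, 6, 2, 0, 10, 15] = (0 11 9 1 8 14 2 12 17 15)(6 16 10 13)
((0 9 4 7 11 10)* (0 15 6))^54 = ((0 9 4 7 11 10 15 6))^54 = (0 15 11 4)(6 10 7 9)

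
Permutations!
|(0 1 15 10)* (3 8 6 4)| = |(0 1 15 10)(3 8 6 4)| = 4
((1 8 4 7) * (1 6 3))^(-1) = ((1 8 4 7 6 3))^(-1) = (1 3 6 7 4 8)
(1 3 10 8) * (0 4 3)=(0 4 3 10 8 1)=[4, 0, 2, 10, 3, 5, 6, 7, 1, 9, 8]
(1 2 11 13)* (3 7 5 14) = (1 2 11 13)(3 7 5 14) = [0, 2, 11, 7, 4, 14, 6, 5, 8, 9, 10, 13, 12, 1, 3]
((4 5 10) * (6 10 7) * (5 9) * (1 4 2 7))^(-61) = ((1 4 9 5)(2 7 6 10))^(-61) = (1 5 9 4)(2 10 6 7)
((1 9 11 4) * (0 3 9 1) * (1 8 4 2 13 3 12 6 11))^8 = ((0 12 6 11 2 13 3 9 1 8 4))^8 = (0 1 13 6 4 9 2 12 8 3 11)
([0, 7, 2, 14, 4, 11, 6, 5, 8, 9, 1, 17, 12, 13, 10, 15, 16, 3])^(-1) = (1 10 14 3 17 11 5 7)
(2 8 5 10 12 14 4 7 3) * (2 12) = [0, 1, 8, 12, 7, 10, 6, 3, 5, 9, 2, 11, 14, 13, 4] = (2 8 5 10)(3 12 14 4 7)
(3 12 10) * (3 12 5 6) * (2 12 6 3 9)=(2 12 10 6 9)(3 5)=[0, 1, 12, 5, 4, 3, 9, 7, 8, 2, 6, 11, 10]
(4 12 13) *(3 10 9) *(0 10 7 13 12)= (0 10 9 3 7 13 4)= [10, 1, 2, 7, 0, 5, 6, 13, 8, 3, 9, 11, 12, 4]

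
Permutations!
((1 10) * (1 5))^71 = ((1 10 5))^71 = (1 5 10)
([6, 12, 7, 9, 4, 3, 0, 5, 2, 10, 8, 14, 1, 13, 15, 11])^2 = [0, 1, 5, 10, 4, 9, 6, 3, 7, 8, 2, 15, 12, 13, 11, 14]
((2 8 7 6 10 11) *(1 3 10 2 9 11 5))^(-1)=((1 3 10 5)(2 8 7 6)(9 11))^(-1)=(1 5 10 3)(2 6 7 8)(9 11)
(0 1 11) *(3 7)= [1, 11, 2, 7, 4, 5, 6, 3, 8, 9, 10, 0]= (0 1 11)(3 7)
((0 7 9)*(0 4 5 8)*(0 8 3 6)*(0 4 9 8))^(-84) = (9)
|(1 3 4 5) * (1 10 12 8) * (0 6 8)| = |(0 6 8 1 3 4 5 10 12)| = 9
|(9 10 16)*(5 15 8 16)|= 6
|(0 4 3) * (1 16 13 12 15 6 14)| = |(0 4 3)(1 16 13 12 15 6 14)| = 21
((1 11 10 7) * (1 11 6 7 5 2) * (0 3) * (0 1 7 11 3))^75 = (1 10 7 6 5 3 11 2)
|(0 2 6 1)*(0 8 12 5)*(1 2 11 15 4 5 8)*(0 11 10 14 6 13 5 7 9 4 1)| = |(0 10 14 6 2 13 5 11 15 1)(4 7 9)(8 12)| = 30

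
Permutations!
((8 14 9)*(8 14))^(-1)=((9 14))^(-1)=(9 14)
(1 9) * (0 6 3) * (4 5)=(0 6 3)(1 9)(4 5)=[6, 9, 2, 0, 5, 4, 3, 7, 8, 1]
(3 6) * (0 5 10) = [5, 1, 2, 6, 4, 10, 3, 7, 8, 9, 0] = (0 5 10)(3 6)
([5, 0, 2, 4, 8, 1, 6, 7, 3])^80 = (0 1 5)(3 8 4)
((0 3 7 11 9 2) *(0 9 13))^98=(0 11 3 13 7)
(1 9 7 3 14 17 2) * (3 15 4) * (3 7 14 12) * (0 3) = (0 3 12)(1 9 14 17 2)(4 7 15) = [3, 9, 1, 12, 7, 5, 6, 15, 8, 14, 10, 11, 0, 13, 17, 4, 16, 2]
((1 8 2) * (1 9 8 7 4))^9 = (9)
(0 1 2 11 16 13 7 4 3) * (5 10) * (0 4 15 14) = [1, 2, 11, 4, 3, 10, 6, 15, 8, 9, 5, 16, 12, 7, 0, 14, 13] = (0 1 2 11 16 13 7 15 14)(3 4)(5 10)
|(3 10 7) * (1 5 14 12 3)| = |(1 5 14 12 3 10 7)| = 7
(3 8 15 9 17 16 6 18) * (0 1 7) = (0 1 7)(3 8 15 9 17 16 6 18) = [1, 7, 2, 8, 4, 5, 18, 0, 15, 17, 10, 11, 12, 13, 14, 9, 6, 16, 3]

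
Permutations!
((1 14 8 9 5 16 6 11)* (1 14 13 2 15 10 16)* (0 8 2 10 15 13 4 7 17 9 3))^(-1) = ((0 8 3)(1 4 7 17 9 5)(2 13 10 16 6 11 14))^(-1) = (0 3 8)(1 5 9 17 7 4)(2 14 11 6 16 10 13)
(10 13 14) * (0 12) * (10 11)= (0 12)(10 13 14 11)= [12, 1, 2, 3, 4, 5, 6, 7, 8, 9, 13, 10, 0, 14, 11]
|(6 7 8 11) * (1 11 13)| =6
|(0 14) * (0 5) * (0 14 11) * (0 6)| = 6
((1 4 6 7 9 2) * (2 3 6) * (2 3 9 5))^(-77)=(9)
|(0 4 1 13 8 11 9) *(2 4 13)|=|(0 13 8 11 9)(1 2 4)|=15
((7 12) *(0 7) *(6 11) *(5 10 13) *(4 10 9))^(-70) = ((0 7 12)(4 10 13 5 9)(6 11))^(-70) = (13)(0 12 7)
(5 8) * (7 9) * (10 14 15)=(5 8)(7 9)(10 14 15)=[0, 1, 2, 3, 4, 8, 6, 9, 5, 7, 14, 11, 12, 13, 15, 10]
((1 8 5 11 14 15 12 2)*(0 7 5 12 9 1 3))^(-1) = ((0 7 5 11 14 15 9 1 8 12 2 3))^(-1) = (0 3 2 12 8 1 9 15 14 11 5 7)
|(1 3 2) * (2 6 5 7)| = |(1 3 6 5 7 2)| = 6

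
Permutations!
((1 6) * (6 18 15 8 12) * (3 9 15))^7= (1 6 12 8 15 9 3 18)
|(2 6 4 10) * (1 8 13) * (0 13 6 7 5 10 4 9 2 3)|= 11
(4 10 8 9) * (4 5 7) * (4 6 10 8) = (4 8 9 5 7 6 10) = [0, 1, 2, 3, 8, 7, 10, 6, 9, 5, 4]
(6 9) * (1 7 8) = (1 7 8)(6 9) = [0, 7, 2, 3, 4, 5, 9, 8, 1, 6]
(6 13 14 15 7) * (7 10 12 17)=(6 13 14 15 10 12 17 7)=[0, 1, 2, 3, 4, 5, 13, 6, 8, 9, 12, 11, 17, 14, 15, 10, 16, 7]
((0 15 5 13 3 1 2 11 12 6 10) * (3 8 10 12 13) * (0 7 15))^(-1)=(1 3 5 15 7 10 8 13 11 2)(6 12)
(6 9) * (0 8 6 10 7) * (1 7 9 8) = (0 1 7)(6 8)(9 10) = [1, 7, 2, 3, 4, 5, 8, 0, 6, 10, 9]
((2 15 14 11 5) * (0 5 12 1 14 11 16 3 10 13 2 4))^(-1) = ((0 5 4)(1 14 16 3 10 13 2 15 11 12))^(-1) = (0 4 5)(1 12 11 15 2 13 10 3 16 14)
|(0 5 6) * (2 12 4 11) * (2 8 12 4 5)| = 8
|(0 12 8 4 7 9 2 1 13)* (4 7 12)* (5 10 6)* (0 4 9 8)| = |(0 9 2 1 13 4 12)(5 10 6)(7 8)| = 42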